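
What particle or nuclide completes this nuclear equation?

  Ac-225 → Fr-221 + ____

alpha particle

Conserve mass number: 225 = 221 + A, so A = 4.
Conserve atomic number: 89 = 87 + Z, so Z = 2.
A = 4 and Z = 2 is He-4 — an alpha particle.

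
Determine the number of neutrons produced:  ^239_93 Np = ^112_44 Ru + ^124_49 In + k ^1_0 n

3

Conserve mass number: 239 = 112 + 124 + k, so k = 239 − 236 = 3.
Check atomic number: 93 = 44 + 49 + 0 = 93. ✓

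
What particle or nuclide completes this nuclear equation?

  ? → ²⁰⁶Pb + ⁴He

Po-210

Conserve mass number: A = 206 + 4, so A = 210.
Conserve atomic number: Z = 82 + 2, so Z = 84.
Z = 84 is polonium, so the species is ²¹⁰Po.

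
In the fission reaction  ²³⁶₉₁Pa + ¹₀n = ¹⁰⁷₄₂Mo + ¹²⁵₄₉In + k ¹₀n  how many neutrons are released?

Conserve mass number: 237 = 107 + 125 + k, so k = 237 − 232 = 5.
Check atomic number: 91 = 42 + 49 + 0 = 91. ✓

5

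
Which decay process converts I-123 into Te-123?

beta-plus decay or electron capture

ΔA = 123 − 123 = 0; ΔZ = 52 − 53 = -1.
A is unchanged and Z drops by 1 — a proton has become a neutron (β⁺ emission or electron capture).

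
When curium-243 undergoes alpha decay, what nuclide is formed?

Pu-239

Alpha decay: mass number changes by -4, atomic number by -2.
A: 243 − 4 = 239; Z: 96 − 2 = 94.
Z = 94 is plutonium, so the daughter is plutonium-239.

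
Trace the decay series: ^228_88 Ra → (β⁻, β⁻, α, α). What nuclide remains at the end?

Start: (A, Z) = (228, 88).
After β⁻: (228, 89).
After β⁻: (228, 90).
After α: (224, 88).
After α: (220, 86).
Z = 86 is radon.

Rn-220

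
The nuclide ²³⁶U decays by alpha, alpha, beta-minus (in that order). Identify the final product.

Start: (A, Z) = (236, 92).
After α: (232, 90).
After α: (228, 88).
After β⁻: (228, 89).
Z = 89 is actinium.

Ac-228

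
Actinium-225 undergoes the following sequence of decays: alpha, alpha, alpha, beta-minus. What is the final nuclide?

Po-213

Start: (A, Z) = (225, 89).
After α: (221, 87).
After α: (217, 85).
After α: (213, 83).
After β⁻: (213, 84).
Z = 84 is polonium.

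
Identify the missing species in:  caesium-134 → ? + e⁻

Ba-134

Conserve mass number: 134 = A + 0, so A = 134.
Conserve atomic number: 55 = Z − 1, so Z = 56.
Z = 56 is barium, so the species is barium-134.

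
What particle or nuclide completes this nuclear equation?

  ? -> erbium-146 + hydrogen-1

Conserve mass number: A = 146 + 1, so A = 147.
Conserve atomic number: Z = 68 + 1, so Z = 69.
Z = 69 is thulium, so the species is thulium-147.

Tm-147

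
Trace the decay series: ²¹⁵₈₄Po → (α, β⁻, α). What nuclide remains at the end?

Tl-207

Start: (A, Z) = (215, 84).
After α: (211, 82).
After β⁻: (211, 83).
After α: (207, 81).
Z = 81 is thallium.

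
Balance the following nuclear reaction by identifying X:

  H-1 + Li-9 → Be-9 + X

neutron

Conserve mass number: 1 + 9 = 9 + A, so A = 1.
Conserve atomic number: 1 + 3 = 4 + Z, so Z = 0.
A = 1 and Z = 0 is n — a neutron.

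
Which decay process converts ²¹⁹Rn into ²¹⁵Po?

ΔA = 215 − 219 = -4; ΔZ = 84 − 86 = -2.
A drops by 4 and Z drops by 2 — the signature of alpha emission.

alpha decay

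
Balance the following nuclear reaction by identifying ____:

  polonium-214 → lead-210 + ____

alpha particle

Conserve mass number: 214 = 210 + A, so A = 4.
Conserve atomic number: 84 = 82 + Z, so Z = 2.
A = 4 and Z = 2 is helium-4 — an alpha particle.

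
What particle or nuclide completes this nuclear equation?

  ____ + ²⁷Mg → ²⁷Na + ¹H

Conserve mass number: A + 27 = 27 + 1, so A = 1.
Conserve atomic number: Z + 12 = 11 + 1, so Z = 0.
A = 1 and Z = 0 is ¹n — a neutron.

neutron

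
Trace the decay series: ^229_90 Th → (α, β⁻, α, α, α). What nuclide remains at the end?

Start: (A, Z) = (229, 90).
After α: (225, 88).
After β⁻: (225, 89).
After α: (221, 87).
After α: (217, 85).
After α: (213, 83).
Z = 83 is bismuth.

Bi-213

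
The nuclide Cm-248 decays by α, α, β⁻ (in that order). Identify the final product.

Start: (A, Z) = (248, 96).
After α: (244, 94).
After α: (240, 92).
After β⁻: (240, 93).
Z = 93 is neptunium.

Np-240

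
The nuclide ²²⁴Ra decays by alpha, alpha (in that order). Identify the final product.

Start: (A, Z) = (224, 88).
After α: (220, 86).
After α: (216, 84).
Z = 84 is polonium.

Po-216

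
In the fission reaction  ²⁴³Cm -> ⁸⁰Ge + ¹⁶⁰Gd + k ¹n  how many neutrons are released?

3

Conserve mass number: 243 = 80 + 160 + k, so k = 243 − 240 = 3.
Check atomic number: 96 = 32 + 64 + 0 = 96. ✓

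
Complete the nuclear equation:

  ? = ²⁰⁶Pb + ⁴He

Po-210

Conserve mass number: A = 206 + 4, so A = 210.
Conserve atomic number: Z = 82 + 2, so Z = 84.
Z = 84 is polonium, so the species is ²¹⁰Po.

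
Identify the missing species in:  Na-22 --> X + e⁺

Conserve mass number: 22 = A + 0, so A = 22.
Conserve atomic number: 11 = Z + 1, so Z = 10.
Z = 10 is neon, so the species is Ne-22.

Ne-22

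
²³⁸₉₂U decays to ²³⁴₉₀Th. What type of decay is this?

alpha decay

ΔA = 234 − 238 = -4; ΔZ = 90 − 92 = -2.
A drops by 4 and Z drops by 2 — the signature of alpha emission.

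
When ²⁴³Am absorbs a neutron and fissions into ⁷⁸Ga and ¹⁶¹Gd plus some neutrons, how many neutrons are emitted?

Conserve mass number: 244 = 78 + 161 + k, so k = 244 − 239 = 5.
Check atomic number: 95 = 31 + 64 + 0 = 95. ✓

5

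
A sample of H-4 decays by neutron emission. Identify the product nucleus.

Neutron emission: mass number changes by -1, atomic number by +0.
A: 4 − 1 = 3; Z: 1 = 1.
Z = 1 is hydrogen, so the daughter is H-3.

H-3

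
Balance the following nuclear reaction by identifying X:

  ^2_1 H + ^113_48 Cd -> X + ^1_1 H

Cd-114

Conserve mass number: 2 + 113 = A + 1, so A = 114.
Conserve atomic number: 1 + 48 = Z + 1, so Z = 48.
Z = 48 is cadmium, so the species is ^114_48 Cd.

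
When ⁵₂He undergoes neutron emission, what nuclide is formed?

He-4

Neutron emission: mass number changes by -1, atomic number by +0.
A: 5 − 1 = 4; Z: 2 = 2.
Z = 2 is helium, so the daughter is ⁴₂He.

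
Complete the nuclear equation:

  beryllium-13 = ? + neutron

Be-12

Conserve mass number: 13 = A + 1, so A = 12.
Conserve atomic number: 4 = Z + 0, so Z = 4.
Z = 4 is beryllium, so the species is beryllium-12.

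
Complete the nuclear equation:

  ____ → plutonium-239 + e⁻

Np-239

Conserve mass number: A = 239 + 0, so A = 239.
Conserve atomic number: Z = 94 − 1, so Z = 93.
Z = 93 is neptunium, so the species is neptunium-239.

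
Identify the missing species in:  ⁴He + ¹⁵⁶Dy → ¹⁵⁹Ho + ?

proton

Conserve mass number: 4 + 156 = 159 + A, so A = 1.
Conserve atomic number: 2 + 66 = 67 + Z, so Z = 1.
A = 1 and Z = 1 is ¹H — a proton.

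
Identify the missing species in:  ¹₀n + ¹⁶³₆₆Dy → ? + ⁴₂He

Gd-160

Conserve mass number: 1 + 163 = A + 4, so A = 160.
Conserve atomic number: 0 + 66 = Z + 2, so Z = 64.
Z = 64 is gadolinium, so the species is ¹⁶⁰₆₄Gd.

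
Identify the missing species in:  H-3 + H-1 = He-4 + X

gamma ray

Conserve mass number: 3 + 1 = 4 + A, so A = 0.
Conserve atomic number: 1 + 1 = 2 + Z, so Z = 0.
A = 0 and Z = 0 is γ — a gamma ray.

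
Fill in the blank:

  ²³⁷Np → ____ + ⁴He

Conserve mass number: 237 = A + 4, so A = 233.
Conserve atomic number: 93 = Z + 2, so Z = 91.
Z = 91 is protactinium, so the species is ²³³Pa.

Pa-233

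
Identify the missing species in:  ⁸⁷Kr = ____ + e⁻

Rb-87

Conserve mass number: 87 = A + 0, so A = 87.
Conserve atomic number: 36 = Z − 1, so Z = 37.
Z = 37 is rubidium, so the species is ⁸⁷Rb.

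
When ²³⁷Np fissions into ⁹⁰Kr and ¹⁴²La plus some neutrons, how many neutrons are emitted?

5

Conserve mass number: 237 = 90 + 142 + k, so k = 237 − 232 = 5.
Check atomic number: 93 = 36 + 57 + 0 = 93. ✓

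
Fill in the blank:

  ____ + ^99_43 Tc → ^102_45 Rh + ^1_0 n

Conserve mass number: A + 99 = 102 + 1, so A = 4.
Conserve atomic number: Z + 43 = 45 + 0, so Z = 2.
A = 4 and Z = 2 is ^4_2 He — an alpha particle.

alpha particle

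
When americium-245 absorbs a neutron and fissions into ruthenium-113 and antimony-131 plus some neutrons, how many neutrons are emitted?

2

Conserve mass number: 246 = 113 + 131 + k, so k = 246 − 244 = 2.
Check atomic number: 95 = 44 + 51 + 0 = 95. ✓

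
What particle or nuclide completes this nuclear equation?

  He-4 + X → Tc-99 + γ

Conserve mass number: 4 + A = 99 + 0, so A = 95.
Conserve atomic number: 2 + Z = 43 + 0, so Z = 41.
Z = 41 is niobium, so the species is Nb-95.

Nb-95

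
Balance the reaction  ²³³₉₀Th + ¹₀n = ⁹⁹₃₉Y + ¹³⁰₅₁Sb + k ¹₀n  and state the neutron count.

Conserve mass number: 234 = 99 + 130 + k, so k = 234 − 229 = 5.
Check atomic number: 90 = 39 + 51 + 0 = 90. ✓

5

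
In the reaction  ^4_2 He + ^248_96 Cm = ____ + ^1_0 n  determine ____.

Cf-251

Conserve mass number: 4 + 248 = A + 1, so A = 251.
Conserve atomic number: 2 + 96 = Z + 0, so Z = 98.
Z = 98 is californium, so the species is ^251_98 Cf.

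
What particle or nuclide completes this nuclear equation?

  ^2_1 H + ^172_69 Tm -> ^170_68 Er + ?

Conserve mass number: 2 + 172 = 170 + A, so A = 4.
Conserve atomic number: 1 + 69 = 68 + Z, so Z = 2.
A = 4 and Z = 2 is ^4_2 He — an alpha particle.

alpha particle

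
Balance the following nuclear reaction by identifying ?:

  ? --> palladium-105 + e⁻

Rh-105

Conserve mass number: A = 105 + 0, so A = 105.
Conserve atomic number: Z = 46 − 1, so Z = 45.
Z = 45 is rhodium, so the species is rhodium-105.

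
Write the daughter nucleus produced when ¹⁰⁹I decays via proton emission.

Proton emission: mass number changes by -1, atomic number by -1.
A: 109 − 1 = 108; Z: 53 − 1 = 52.
Z = 52 is tellurium, so the daughter is ¹⁰⁸Te.

Te-108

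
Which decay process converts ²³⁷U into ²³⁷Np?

beta-minus decay

ΔA = 237 − 237 = 0; ΔZ = 93 − 92 = +1.
A is unchanged and Z rises by 1 — a neutron has become a proton (β⁻ decay).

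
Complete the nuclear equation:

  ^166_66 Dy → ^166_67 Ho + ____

beta-minus particle

Conserve mass number: 166 = 166 + A, so A = 0.
Conserve atomic number: 66 = 67 + Z, so Z = -1.
A = 0 and Z = -1 is ^0_-1 e — a beta-minus particle.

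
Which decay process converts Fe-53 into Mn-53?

beta-plus decay or electron capture

ΔA = 53 − 53 = 0; ΔZ = 25 − 26 = -1.
A is unchanged and Z drops by 1 — a proton has become a neutron (β⁺ emission or electron capture).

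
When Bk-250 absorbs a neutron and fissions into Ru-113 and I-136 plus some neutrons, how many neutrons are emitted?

2

Conserve mass number: 251 = 113 + 136 + k, so k = 251 − 249 = 2.
Check atomic number: 97 = 44 + 53 + 0 = 97. ✓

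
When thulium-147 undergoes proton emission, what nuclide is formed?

Proton emission: mass number changes by -1, atomic number by -1.
A: 147 − 1 = 146; Z: 69 − 1 = 68.
Z = 68 is erbium, so the daughter is erbium-146.

Er-146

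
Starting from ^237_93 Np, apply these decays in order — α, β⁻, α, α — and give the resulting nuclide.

Start: (A, Z) = (237, 93).
After α: (233, 91).
After β⁻: (233, 92).
After α: (229, 90).
After α: (225, 88).
Z = 88 is radium.

Ra-225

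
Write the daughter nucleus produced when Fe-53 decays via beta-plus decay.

Beta-plus decay: mass number changes by +0, atomic number by -1.
A: 53 = 53; Z: 26 − 1 = 25.
Z = 25 is manganese, so the daughter is Mn-53.

Mn-53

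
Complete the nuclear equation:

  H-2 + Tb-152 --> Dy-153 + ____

Conserve mass number: 2 + 152 = 153 + A, so A = 1.
Conserve atomic number: 1 + 65 = 66 + Z, so Z = 0.
A = 1 and Z = 0 is n — a neutron.

neutron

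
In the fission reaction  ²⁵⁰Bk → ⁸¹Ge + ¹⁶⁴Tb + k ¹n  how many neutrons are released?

5

Conserve mass number: 250 = 81 + 164 + k, so k = 250 − 245 = 5.
Check atomic number: 97 = 32 + 65 + 0 = 97. ✓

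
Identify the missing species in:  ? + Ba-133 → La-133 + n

proton

Conserve mass number: A + 133 = 133 + 1, so A = 1.
Conserve atomic number: Z + 56 = 57 + 0, so Z = 1.
A = 1 and Z = 1 is H-1 — a proton.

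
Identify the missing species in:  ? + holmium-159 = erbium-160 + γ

proton

Conserve mass number: A + 159 = 160 + 0, so A = 1.
Conserve atomic number: Z + 67 = 68 + 0, so Z = 1.
A = 1 and Z = 1 is hydrogen-1 — a proton.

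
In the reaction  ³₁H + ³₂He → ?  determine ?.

Conserve mass number: 3 + 3 = A, so A = 6.
Conserve atomic number: 1 + 2 = Z, so Z = 3.
Z = 3 is lithium, so the species is ⁶₃Li.

Li-6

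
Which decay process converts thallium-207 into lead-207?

beta-minus decay

ΔA = 207 − 207 = 0; ΔZ = 82 − 81 = +1.
A is unchanged and Z rises by 1 — a neutron has become a proton (β⁻ decay).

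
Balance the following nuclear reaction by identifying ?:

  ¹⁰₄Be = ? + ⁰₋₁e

B-10

Conserve mass number: 10 = A + 0, so A = 10.
Conserve atomic number: 4 = Z − 1, so Z = 5.
Z = 5 is boron, so the species is ¹⁰₅B.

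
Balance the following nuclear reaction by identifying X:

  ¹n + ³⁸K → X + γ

K-39

Conserve mass number: 1 + 38 = A + 0, so A = 39.
Conserve atomic number: 0 + 19 = Z + 0, so Z = 19.
Z = 19 is potassium, so the species is ³⁹K.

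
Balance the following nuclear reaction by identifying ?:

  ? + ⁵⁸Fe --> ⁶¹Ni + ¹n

alpha particle

Conserve mass number: A + 58 = 61 + 1, so A = 4.
Conserve atomic number: Z + 26 = 28 + 0, so Z = 2.
A = 4 and Z = 2 is ⁴He — an alpha particle.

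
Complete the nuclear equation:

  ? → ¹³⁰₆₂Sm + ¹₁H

Conserve mass number: A = 130 + 1, so A = 131.
Conserve atomic number: Z = 62 + 1, so Z = 63.
Z = 63 is europium, so the species is ¹³¹₆₃Eu.

Eu-131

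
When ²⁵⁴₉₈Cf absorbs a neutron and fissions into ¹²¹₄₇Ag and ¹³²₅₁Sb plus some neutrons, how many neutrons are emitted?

Conserve mass number: 255 = 121 + 132 + k, so k = 255 − 253 = 2.
Check atomic number: 98 = 47 + 51 + 0 = 98. ✓

2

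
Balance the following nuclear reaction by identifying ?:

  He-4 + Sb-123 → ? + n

Conserve mass number: 4 + 123 = A + 1, so A = 126.
Conserve atomic number: 2 + 51 = Z + 0, so Z = 53.
Z = 53 is iodine, so the species is I-126.

I-126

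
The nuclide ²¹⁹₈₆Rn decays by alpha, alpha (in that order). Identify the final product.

Pb-211

Start: (A, Z) = (219, 86).
After α: (215, 84).
After α: (211, 82).
Z = 82 is lead.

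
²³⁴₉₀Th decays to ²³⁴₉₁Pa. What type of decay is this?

ΔA = 234 − 234 = 0; ΔZ = 91 − 90 = +1.
A is unchanged and Z rises by 1 — a neutron has become a proton (β⁻ decay).

beta-minus decay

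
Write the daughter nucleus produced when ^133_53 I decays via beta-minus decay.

Beta-minus decay: mass number changes by +0, atomic number by +1.
A: 133 = 133; Z: 53 + 1 = 54.
Z = 54 is xenon, so the daughter is ^133_54 Xe.

Xe-133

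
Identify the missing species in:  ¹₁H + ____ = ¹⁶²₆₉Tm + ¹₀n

Er-162

Conserve mass number: 1 + A = 162 + 1, so A = 162.
Conserve atomic number: 1 + Z = 69 + 0, so Z = 68.
Z = 68 is erbium, so the species is ¹⁶²₆₈Er.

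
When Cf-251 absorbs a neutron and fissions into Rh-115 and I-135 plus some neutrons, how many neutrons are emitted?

2

Conserve mass number: 252 = 115 + 135 + k, so k = 252 − 250 = 2.
Check atomic number: 98 = 45 + 53 + 0 = 98. ✓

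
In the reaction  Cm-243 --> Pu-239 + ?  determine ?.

alpha particle

Conserve mass number: 243 = 239 + A, so A = 4.
Conserve atomic number: 96 = 94 + Z, so Z = 2.
A = 4 and Z = 2 is He-4 — an alpha particle.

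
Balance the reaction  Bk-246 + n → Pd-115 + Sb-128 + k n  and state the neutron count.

Conserve mass number: 247 = 115 + 128 + k, so k = 247 − 243 = 4.
Check atomic number: 97 = 46 + 51 + 0 = 97. ✓

4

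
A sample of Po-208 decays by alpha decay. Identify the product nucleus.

Pb-204

Alpha decay: mass number changes by -4, atomic number by -2.
A: 208 − 4 = 204; Z: 84 − 2 = 82.
Z = 82 is lead, so the daughter is Pb-204.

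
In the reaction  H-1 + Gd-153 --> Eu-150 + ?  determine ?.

alpha particle

Conserve mass number: 1 + 153 = 150 + A, so A = 4.
Conserve atomic number: 1 + 64 = 63 + Z, so Z = 2.
A = 4 and Z = 2 is He-4 — an alpha particle.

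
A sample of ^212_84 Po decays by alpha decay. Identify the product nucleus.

Pb-208

Alpha decay: mass number changes by -4, atomic number by -2.
A: 212 − 4 = 208; Z: 84 − 2 = 82.
Z = 82 is lead, so the daughter is ^208_82 Pb.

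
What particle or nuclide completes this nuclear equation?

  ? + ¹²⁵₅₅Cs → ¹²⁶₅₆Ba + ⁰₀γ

proton

Conserve mass number: A + 125 = 126 + 0, so A = 1.
Conserve atomic number: Z + 55 = 56 + 0, so Z = 1.
A = 1 and Z = 1 is ¹₁H — a proton.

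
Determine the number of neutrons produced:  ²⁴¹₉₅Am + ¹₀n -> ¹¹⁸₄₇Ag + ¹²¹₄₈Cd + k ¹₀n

3

Conserve mass number: 242 = 118 + 121 + k, so k = 242 − 239 = 3.
Check atomic number: 95 = 47 + 48 + 0 = 95. ✓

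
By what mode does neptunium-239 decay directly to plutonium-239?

ΔA = 239 − 239 = 0; ΔZ = 94 − 93 = +1.
A is unchanged and Z rises by 1 — a neutron has become a proton (β⁻ decay).

beta-minus decay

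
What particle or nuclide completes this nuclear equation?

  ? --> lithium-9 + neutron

Conserve mass number: A = 9 + 1, so A = 10.
Conserve atomic number: Z = 3 + 0, so Z = 3.
Z = 3 is lithium, so the species is lithium-10.

Li-10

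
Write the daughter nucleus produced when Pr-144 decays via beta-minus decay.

Beta-minus decay: mass number changes by +0, atomic number by +1.
A: 144 = 144; Z: 59 + 1 = 60.
Z = 60 is neodymium, so the daughter is Nd-144.

Nd-144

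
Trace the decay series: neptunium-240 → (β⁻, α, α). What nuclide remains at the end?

Th-232

Start: (A, Z) = (240, 93).
After β⁻: (240, 94).
After α: (236, 92).
After α: (232, 90).
Z = 90 is thorium.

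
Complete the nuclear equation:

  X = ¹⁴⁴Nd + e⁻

Pr-144

Conserve mass number: A = 144 + 0, so A = 144.
Conserve atomic number: Z = 60 − 1, so Z = 59.
Z = 59 is praseodymium, so the species is ¹⁴⁴Pr.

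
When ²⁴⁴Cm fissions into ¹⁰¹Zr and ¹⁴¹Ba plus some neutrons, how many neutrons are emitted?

2

Conserve mass number: 244 = 101 + 141 + k, so k = 244 − 242 = 2.
Check atomic number: 96 = 40 + 56 + 0 = 96. ✓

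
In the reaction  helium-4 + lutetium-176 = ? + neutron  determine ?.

Ta-179

Conserve mass number: 4 + 176 = A + 1, so A = 179.
Conserve atomic number: 2 + 71 = Z + 0, so Z = 73.
Z = 73 is tantalum, so the species is tantalum-179.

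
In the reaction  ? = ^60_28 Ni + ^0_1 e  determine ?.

Cu-60

Conserve mass number: A = 60 + 0, so A = 60.
Conserve atomic number: Z = 28 + 1, so Z = 29.
Z = 29 is copper, so the species is ^60_29 Cu.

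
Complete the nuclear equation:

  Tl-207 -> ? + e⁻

Conserve mass number: 207 = A + 0, so A = 207.
Conserve atomic number: 81 = Z − 1, so Z = 82.
Z = 82 is lead, so the species is Pb-207.

Pb-207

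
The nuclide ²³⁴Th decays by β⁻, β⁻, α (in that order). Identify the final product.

Start: (A, Z) = (234, 90).
After β⁻: (234, 91).
After β⁻: (234, 92).
After α: (230, 90).
Z = 90 is thorium.

Th-230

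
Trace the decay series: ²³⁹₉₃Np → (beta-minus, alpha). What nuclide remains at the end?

Start: (A, Z) = (239, 93).
After β⁻: (239, 94).
After α: (235, 92).
Z = 92 is uranium.

U-235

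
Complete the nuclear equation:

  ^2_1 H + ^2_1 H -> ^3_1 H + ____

proton

Conserve mass number: 2 + 2 = 3 + A, so A = 1.
Conserve atomic number: 1 + 1 = 1 + Z, so Z = 1.
A = 1 and Z = 1 is ^1_1 H — a proton.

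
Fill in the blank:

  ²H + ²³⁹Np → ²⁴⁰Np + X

Conserve mass number: 2 + 239 = 240 + A, so A = 1.
Conserve atomic number: 1 + 93 = 93 + Z, so Z = 1.
A = 1 and Z = 1 is ¹H — a proton.

proton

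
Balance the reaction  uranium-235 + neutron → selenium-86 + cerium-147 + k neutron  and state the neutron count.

3

Conserve mass number: 236 = 86 + 147 + k, so k = 236 − 233 = 3.
Check atomic number: 92 = 34 + 58 + 0 = 92. ✓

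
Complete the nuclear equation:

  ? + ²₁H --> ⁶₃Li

alpha particle

Conserve mass number: A + 2 = 6, so A = 4.
Conserve atomic number: Z + 1 = 3, so Z = 2.
A = 4 and Z = 2 is ⁴₂He — an alpha particle.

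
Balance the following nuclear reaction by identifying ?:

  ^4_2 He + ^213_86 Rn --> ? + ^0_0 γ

Conserve mass number: 4 + 213 = A + 0, so A = 217.
Conserve atomic number: 2 + 86 = Z + 0, so Z = 88.
Z = 88 is radium, so the species is ^217_88 Ra.

Ra-217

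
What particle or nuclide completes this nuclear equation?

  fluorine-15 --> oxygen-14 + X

proton

Conserve mass number: 15 = 14 + A, so A = 1.
Conserve atomic number: 9 = 8 + Z, so Z = 1.
A = 1 and Z = 1 is hydrogen-1 — a proton.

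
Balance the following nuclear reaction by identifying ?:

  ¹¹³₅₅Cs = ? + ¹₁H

Conserve mass number: 113 = A + 1, so A = 112.
Conserve atomic number: 55 = Z + 1, so Z = 54.
Z = 54 is xenon, so the species is ¹¹²₅₄Xe.

Xe-112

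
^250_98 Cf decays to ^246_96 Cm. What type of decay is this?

alpha decay

ΔA = 246 − 250 = -4; ΔZ = 96 − 98 = -2.
A drops by 4 and Z drops by 2 — the signature of alpha emission.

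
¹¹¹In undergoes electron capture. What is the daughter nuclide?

Cd-111

Electron capture: mass number changes by +0, atomic number by -1.
A: 111 = 111; Z: 49 − 1 = 48.
Z = 48 is cadmium, so the daughter is ¹¹¹Cd.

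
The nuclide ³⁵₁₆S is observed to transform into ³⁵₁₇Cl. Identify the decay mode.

ΔA = 35 − 35 = 0; ΔZ = 17 − 16 = +1.
A is unchanged and Z rises by 1 — a neutron has become a proton (β⁻ decay).

beta-minus decay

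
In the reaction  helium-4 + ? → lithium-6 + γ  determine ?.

Conserve mass number: 4 + A = 6 + 0, so A = 2.
Conserve atomic number: 2 + Z = 3 + 0, so Z = 1.
A = 2 and Z = 1 is hydrogen-2 — a deuteron.

deuteron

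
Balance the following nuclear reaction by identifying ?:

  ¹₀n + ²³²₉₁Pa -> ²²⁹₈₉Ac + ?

Conserve mass number: 1 + 232 = 229 + A, so A = 4.
Conserve atomic number: 0 + 91 = 89 + Z, so Z = 2.
A = 4 and Z = 2 is ⁴₂He — an alpha particle.

alpha particle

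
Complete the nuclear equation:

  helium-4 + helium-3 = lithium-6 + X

proton

Conserve mass number: 4 + 3 = 6 + A, so A = 1.
Conserve atomic number: 2 + 2 = 3 + Z, so Z = 1.
A = 1 and Z = 1 is hydrogen-1 — a proton.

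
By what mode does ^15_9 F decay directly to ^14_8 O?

ΔA = 14 − 15 = -1; ΔZ = 8 − 9 = -1.
A drops by 1 and Z drops by 1 — a proton was emitted.

proton emission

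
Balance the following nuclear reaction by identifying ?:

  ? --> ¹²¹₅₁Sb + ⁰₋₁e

Conserve mass number: A = 121 + 0, so A = 121.
Conserve atomic number: Z = 51 − 1, so Z = 50.
Z = 50 is tin, so the species is ¹²¹₅₀Sn.

Sn-121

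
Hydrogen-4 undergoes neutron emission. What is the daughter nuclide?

Neutron emission: mass number changes by -1, atomic number by +0.
A: 4 − 1 = 3; Z: 1 = 1.
Z = 1 is hydrogen, so the daughter is hydrogen-3.

H-3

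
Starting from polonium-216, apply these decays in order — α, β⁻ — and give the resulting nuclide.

Bi-212

Start: (A, Z) = (216, 84).
After α: (212, 82).
After β⁻: (212, 83).
Z = 83 is bismuth.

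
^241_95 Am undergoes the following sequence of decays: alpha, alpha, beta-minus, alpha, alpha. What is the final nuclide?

Ra-225

Start: (A, Z) = (241, 95).
After α: (237, 93).
After α: (233, 91).
After β⁻: (233, 92).
After α: (229, 90).
After α: (225, 88).
Z = 88 is radium.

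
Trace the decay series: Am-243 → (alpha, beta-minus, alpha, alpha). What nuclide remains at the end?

Start: (A, Z) = (243, 95).
After α: (239, 93).
After β⁻: (239, 94).
After α: (235, 92).
After α: (231, 90).
Z = 90 is thorium.

Th-231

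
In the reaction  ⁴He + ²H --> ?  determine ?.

Li-6

Conserve mass number: 4 + 2 = A, so A = 6.
Conserve atomic number: 2 + 1 = Z, so Z = 3.
Z = 3 is lithium, so the species is ⁶Li.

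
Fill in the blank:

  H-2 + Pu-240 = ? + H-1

Pu-241

Conserve mass number: 2 + 240 = A + 1, so A = 241.
Conserve atomic number: 1 + 94 = Z + 1, so Z = 94.
Z = 94 is plutonium, so the species is Pu-241.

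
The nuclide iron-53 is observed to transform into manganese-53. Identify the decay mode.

ΔA = 53 − 53 = 0; ΔZ = 25 − 26 = -1.
A is unchanged and Z drops by 1 — a proton has become a neutron (β⁺ emission or electron capture).

beta-plus decay or electron capture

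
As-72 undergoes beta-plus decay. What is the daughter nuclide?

Ge-72

Beta-plus decay: mass number changes by +0, atomic number by -1.
A: 72 = 72; Z: 33 − 1 = 32.
Z = 32 is germanium, so the daughter is Ge-72.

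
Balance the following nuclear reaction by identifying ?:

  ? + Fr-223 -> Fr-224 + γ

neutron

Conserve mass number: A + 223 = 224 + 0, so A = 1.
Conserve atomic number: Z + 87 = 87 + 0, so Z = 0.
A = 1 and Z = 0 is n — a neutron.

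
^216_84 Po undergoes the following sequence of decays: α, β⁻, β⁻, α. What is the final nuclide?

Start: (A, Z) = (216, 84).
After α: (212, 82).
After β⁻: (212, 83).
After β⁻: (212, 84).
After α: (208, 82).
Z = 82 is lead.

Pb-208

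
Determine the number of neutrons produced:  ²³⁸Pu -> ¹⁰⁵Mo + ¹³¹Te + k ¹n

2

Conserve mass number: 238 = 105 + 131 + k, so k = 238 − 236 = 2.
Check atomic number: 94 = 42 + 52 + 0 = 94. ✓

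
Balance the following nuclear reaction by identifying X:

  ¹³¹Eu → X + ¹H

Sm-130

Conserve mass number: 131 = A + 1, so A = 130.
Conserve atomic number: 63 = Z + 1, so Z = 62.
Z = 62 is samarium, so the species is ¹³⁰Sm.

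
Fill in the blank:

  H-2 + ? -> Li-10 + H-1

Li-9

Conserve mass number: 2 + A = 10 + 1, so A = 9.
Conserve atomic number: 1 + Z = 3 + 1, so Z = 3.
Z = 3 is lithium, so the species is Li-9.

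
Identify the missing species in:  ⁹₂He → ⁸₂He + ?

neutron

Conserve mass number: 9 = 8 + A, so A = 1.
Conserve atomic number: 2 = 2 + Z, so Z = 0.
A = 1 and Z = 0 is ¹₀n — a neutron.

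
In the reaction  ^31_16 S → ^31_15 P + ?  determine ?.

positron

Conserve mass number: 31 = 31 + A, so A = 0.
Conserve atomic number: 16 = 15 + Z, so Z = 1.
A = 0 and Z = 1 is ^0_1 e — a positron.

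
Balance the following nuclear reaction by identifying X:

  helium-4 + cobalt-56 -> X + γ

Conserve mass number: 4 + 56 = A + 0, so A = 60.
Conserve atomic number: 2 + 27 = Z + 0, so Z = 29.
Z = 29 is copper, so the species is copper-60.

Cu-60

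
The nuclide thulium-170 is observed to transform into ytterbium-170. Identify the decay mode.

ΔA = 170 − 170 = 0; ΔZ = 70 − 69 = +1.
A is unchanged and Z rises by 1 — a neutron has become a proton (β⁻ decay).

beta-minus decay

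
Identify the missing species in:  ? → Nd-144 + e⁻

Conserve mass number: A = 144 + 0, so A = 144.
Conserve atomic number: Z = 60 − 1, so Z = 59.
Z = 59 is praseodymium, so the species is Pr-144.

Pr-144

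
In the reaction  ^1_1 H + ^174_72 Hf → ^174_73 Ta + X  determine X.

Conserve mass number: 1 + 174 = 174 + A, so A = 1.
Conserve atomic number: 1 + 72 = 73 + Z, so Z = 0.
A = 1 and Z = 0 is ^1_0 n — a neutron.

neutron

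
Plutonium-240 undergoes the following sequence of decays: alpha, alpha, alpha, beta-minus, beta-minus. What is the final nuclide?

Th-228

Start: (A, Z) = (240, 94).
After α: (236, 92).
After α: (232, 90).
After α: (228, 88).
After β⁻: (228, 89).
After β⁻: (228, 90).
Z = 90 is thorium.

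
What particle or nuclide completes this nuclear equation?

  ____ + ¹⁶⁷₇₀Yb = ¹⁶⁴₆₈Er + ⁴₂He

neutron

Conserve mass number: A + 167 = 164 + 4, so A = 1.
Conserve atomic number: Z + 70 = 68 + 2, so Z = 0.
A = 1 and Z = 0 is ¹₀n — a neutron.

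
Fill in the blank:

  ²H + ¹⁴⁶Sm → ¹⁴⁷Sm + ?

Conserve mass number: 2 + 146 = 147 + A, so A = 1.
Conserve atomic number: 1 + 62 = 62 + Z, so Z = 1.
A = 1 and Z = 1 is ¹H — a proton.

proton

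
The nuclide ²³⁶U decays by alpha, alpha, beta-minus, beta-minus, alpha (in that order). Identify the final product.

Ra-224

Start: (A, Z) = (236, 92).
After α: (232, 90).
After α: (228, 88).
After β⁻: (228, 89).
After β⁻: (228, 90).
After α: (224, 88).
Z = 88 is radium.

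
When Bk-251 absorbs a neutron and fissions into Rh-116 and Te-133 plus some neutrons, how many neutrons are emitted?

Conserve mass number: 252 = 116 + 133 + k, so k = 252 − 249 = 3.
Check atomic number: 97 = 45 + 52 + 0 = 97. ✓

3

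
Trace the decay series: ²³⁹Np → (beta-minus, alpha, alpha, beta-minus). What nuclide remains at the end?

Start: (A, Z) = (239, 93).
After β⁻: (239, 94).
After α: (235, 92).
After α: (231, 90).
After β⁻: (231, 91).
Z = 91 is protactinium.

Pa-231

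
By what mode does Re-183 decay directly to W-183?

ΔA = 183 − 183 = 0; ΔZ = 74 − 75 = -1.
A is unchanged and Z drops by 1 — a proton has become a neutron (β⁺ emission or electron capture).

beta-plus decay or electron capture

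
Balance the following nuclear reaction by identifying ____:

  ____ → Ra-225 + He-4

Th-229

Conserve mass number: A = 225 + 4, so A = 229.
Conserve atomic number: Z = 88 + 2, so Z = 90.
Z = 90 is thorium, so the species is Th-229.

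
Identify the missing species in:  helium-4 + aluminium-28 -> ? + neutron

P-31

Conserve mass number: 4 + 28 = A + 1, so A = 31.
Conserve atomic number: 2 + 13 = Z + 0, so Z = 15.
Z = 15 is phosphorus, so the species is phosphorus-31.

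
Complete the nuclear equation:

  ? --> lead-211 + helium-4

Conserve mass number: A = 211 + 4, so A = 215.
Conserve atomic number: Z = 82 + 2, so Z = 84.
Z = 84 is polonium, so the species is polonium-215.

Po-215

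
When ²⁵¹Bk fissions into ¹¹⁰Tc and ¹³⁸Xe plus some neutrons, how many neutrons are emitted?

3

Conserve mass number: 251 = 110 + 138 + k, so k = 251 − 248 = 3.
Check atomic number: 97 = 43 + 54 + 0 = 97. ✓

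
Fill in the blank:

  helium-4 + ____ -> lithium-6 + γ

Conserve mass number: 4 + A = 6 + 0, so A = 2.
Conserve atomic number: 2 + Z = 3 + 0, so Z = 1.
A = 2 and Z = 1 is hydrogen-2 — a deuteron.

deuteron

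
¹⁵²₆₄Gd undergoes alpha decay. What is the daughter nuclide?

Sm-148

Alpha decay: mass number changes by -4, atomic number by -2.
A: 152 − 4 = 148; Z: 64 − 2 = 62.
Z = 62 is samarium, so the daughter is ¹⁴⁸₆₂Sm.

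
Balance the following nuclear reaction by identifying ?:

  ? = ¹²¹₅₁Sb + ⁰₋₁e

Conserve mass number: A = 121 + 0, so A = 121.
Conserve atomic number: Z = 51 − 1, so Z = 50.
Z = 50 is tin, so the species is ¹²¹₅₀Sn.

Sn-121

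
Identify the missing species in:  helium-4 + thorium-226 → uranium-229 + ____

Conserve mass number: 4 + 226 = 229 + A, so A = 1.
Conserve atomic number: 2 + 90 = 92 + Z, so Z = 0.
A = 1 and Z = 0 is neutron — a neutron.

neutron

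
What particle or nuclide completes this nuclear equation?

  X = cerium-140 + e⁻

La-140

Conserve mass number: A = 140 + 0, so A = 140.
Conserve atomic number: Z = 58 − 1, so Z = 57.
Z = 57 is lanthanum, so the species is lanthanum-140.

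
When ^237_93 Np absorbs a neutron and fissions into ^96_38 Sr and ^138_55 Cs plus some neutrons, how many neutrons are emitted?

Conserve mass number: 238 = 96 + 138 + k, so k = 238 − 234 = 4.
Check atomic number: 93 = 38 + 55 + 0 = 93. ✓

4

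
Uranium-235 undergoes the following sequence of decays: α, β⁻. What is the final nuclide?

Pa-231

Start: (A, Z) = (235, 92).
After α: (231, 90).
After β⁻: (231, 91).
Z = 91 is protactinium.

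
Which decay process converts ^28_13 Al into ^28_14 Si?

ΔA = 28 − 28 = 0; ΔZ = 14 − 13 = +1.
A is unchanged and Z rises by 1 — a neutron has become a proton (β⁻ decay).

beta-minus decay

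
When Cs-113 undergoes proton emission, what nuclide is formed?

Proton emission: mass number changes by -1, atomic number by -1.
A: 113 − 1 = 112; Z: 55 − 1 = 54.
Z = 54 is xenon, so the daughter is Xe-112.

Xe-112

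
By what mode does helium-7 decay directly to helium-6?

neutron emission

ΔA = 6 − 7 = -1; ΔZ = 2 − 2 = +0.
A drops by 1 with Z unchanged — a neutron was emitted.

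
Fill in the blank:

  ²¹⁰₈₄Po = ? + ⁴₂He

Conserve mass number: 210 = A + 4, so A = 206.
Conserve atomic number: 84 = Z + 2, so Z = 82.
Z = 82 is lead, so the species is ²⁰⁶₈₂Pb.

Pb-206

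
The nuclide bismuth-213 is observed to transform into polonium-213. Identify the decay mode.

ΔA = 213 − 213 = 0; ΔZ = 84 − 83 = +1.
A is unchanged and Z rises by 1 — a neutron has become a proton (β⁻ decay).

beta-minus decay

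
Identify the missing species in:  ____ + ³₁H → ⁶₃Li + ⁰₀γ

Conserve mass number: A + 3 = 6 + 0, so A = 3.
Conserve atomic number: Z + 1 = 3 + 0, so Z = 2.
Z = 2 is helium, so the species is ³₂He.

He-3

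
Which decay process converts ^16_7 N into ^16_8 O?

beta-minus decay

ΔA = 16 − 16 = 0; ΔZ = 8 − 7 = +1.
A is unchanged and Z rises by 1 — a neutron has become a proton (β⁻ decay).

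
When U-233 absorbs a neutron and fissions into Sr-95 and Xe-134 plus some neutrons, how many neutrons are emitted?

5

Conserve mass number: 234 = 95 + 134 + k, so k = 234 − 229 = 5.
Check atomic number: 92 = 38 + 54 + 0 = 92. ✓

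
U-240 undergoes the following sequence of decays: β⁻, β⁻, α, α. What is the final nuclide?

Th-232

Start: (A, Z) = (240, 92).
After β⁻: (240, 93).
After β⁻: (240, 94).
After α: (236, 92).
After α: (232, 90).
Z = 90 is thorium.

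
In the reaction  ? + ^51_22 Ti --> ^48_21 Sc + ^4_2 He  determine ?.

proton

Conserve mass number: A + 51 = 48 + 4, so A = 1.
Conserve atomic number: Z + 22 = 21 + 2, so Z = 1.
A = 1 and Z = 1 is ^1_1 H — a proton.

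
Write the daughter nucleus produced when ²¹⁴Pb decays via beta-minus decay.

Beta-minus decay: mass number changes by +0, atomic number by +1.
A: 214 = 214; Z: 82 + 1 = 83.
Z = 83 is bismuth, so the daughter is ²¹⁴Bi.

Bi-214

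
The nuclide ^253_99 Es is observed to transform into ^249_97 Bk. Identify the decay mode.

ΔA = 249 − 253 = -4; ΔZ = 97 − 99 = -2.
A drops by 4 and Z drops by 2 — the signature of alpha emission.

alpha decay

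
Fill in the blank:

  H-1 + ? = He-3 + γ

deuteron

Conserve mass number: 1 + A = 3 + 0, so A = 2.
Conserve atomic number: 1 + Z = 2 + 0, so Z = 1.
A = 2 and Z = 1 is H-2 — a deuteron.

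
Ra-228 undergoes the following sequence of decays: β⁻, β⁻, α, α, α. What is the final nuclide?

Start: (A, Z) = (228, 88).
After β⁻: (228, 89).
After β⁻: (228, 90).
After α: (224, 88).
After α: (220, 86).
After α: (216, 84).
Z = 84 is polonium.

Po-216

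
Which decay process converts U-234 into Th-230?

alpha decay

ΔA = 230 − 234 = -4; ΔZ = 90 − 92 = -2.
A drops by 4 and Z drops by 2 — the signature of alpha emission.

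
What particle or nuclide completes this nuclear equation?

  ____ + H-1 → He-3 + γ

deuteron

Conserve mass number: A + 1 = 3 + 0, so A = 2.
Conserve atomic number: Z + 1 = 2 + 0, so Z = 1.
A = 2 and Z = 1 is H-2 — a deuteron.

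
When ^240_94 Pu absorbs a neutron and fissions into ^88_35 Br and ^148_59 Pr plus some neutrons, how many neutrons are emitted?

5

Conserve mass number: 241 = 88 + 148 + k, so k = 241 − 236 = 5.
Check atomic number: 94 = 35 + 59 + 0 = 94. ✓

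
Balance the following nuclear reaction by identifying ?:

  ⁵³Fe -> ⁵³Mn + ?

Conserve mass number: 53 = 53 + A, so A = 0.
Conserve atomic number: 26 = 25 + Z, so Z = 1.
A = 0 and Z = 1 is e⁺ — a positron.

positron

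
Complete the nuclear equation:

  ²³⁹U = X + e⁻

Conserve mass number: 239 = A + 0, so A = 239.
Conserve atomic number: 92 = Z − 1, so Z = 93.
Z = 93 is neptunium, so the species is ²³⁹Np.

Np-239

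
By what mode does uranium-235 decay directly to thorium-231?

ΔA = 231 − 235 = -4; ΔZ = 90 − 92 = -2.
A drops by 4 and Z drops by 2 — the signature of alpha emission.

alpha decay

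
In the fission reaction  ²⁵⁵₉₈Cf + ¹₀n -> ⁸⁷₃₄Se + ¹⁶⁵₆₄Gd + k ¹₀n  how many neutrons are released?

Conserve mass number: 256 = 87 + 165 + k, so k = 256 − 252 = 4.
Check atomic number: 98 = 34 + 64 + 0 = 98. ✓

4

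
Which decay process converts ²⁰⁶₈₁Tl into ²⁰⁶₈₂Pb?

ΔA = 206 − 206 = 0; ΔZ = 82 − 81 = +1.
A is unchanged and Z rises by 1 — a neutron has become a proton (β⁻ decay).

beta-minus decay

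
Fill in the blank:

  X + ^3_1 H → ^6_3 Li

Conserve mass number: A + 3 = 6, so A = 3.
Conserve atomic number: Z + 1 = 3, so Z = 2.
Z = 2 is helium, so the species is ^3_2 He.

He-3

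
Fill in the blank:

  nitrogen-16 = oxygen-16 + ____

Conserve mass number: 16 = 16 + A, so A = 0.
Conserve atomic number: 7 = 8 + Z, so Z = -1.
A = 0 and Z = -1 is e⁻ — a beta-minus particle.

beta-minus particle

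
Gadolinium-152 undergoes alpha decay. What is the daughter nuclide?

Sm-148

Alpha decay: mass number changes by -4, atomic number by -2.
A: 152 − 4 = 148; Z: 64 − 2 = 62.
Z = 62 is samarium, so the daughter is samarium-148.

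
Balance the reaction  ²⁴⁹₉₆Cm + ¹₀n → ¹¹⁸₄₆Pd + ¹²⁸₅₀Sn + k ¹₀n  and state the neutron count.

Conserve mass number: 250 = 118 + 128 + k, so k = 250 − 246 = 4.
Check atomic number: 96 = 46 + 50 + 0 = 96. ✓

4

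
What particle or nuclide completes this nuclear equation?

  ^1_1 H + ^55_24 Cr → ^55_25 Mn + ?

Conserve mass number: 1 + 55 = 55 + A, so A = 1.
Conserve atomic number: 1 + 24 = 25 + Z, so Z = 0.
A = 1 and Z = 0 is ^1_0 n — a neutron.

neutron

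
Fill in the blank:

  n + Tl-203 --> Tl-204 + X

gamma ray

Conserve mass number: 1 + 203 = 204 + A, so A = 0.
Conserve atomic number: 0 + 81 = 81 + Z, so Z = 0.
A = 0 and Z = 0 is γ — a gamma ray.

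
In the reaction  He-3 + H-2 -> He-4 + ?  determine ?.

proton

Conserve mass number: 3 + 2 = 4 + A, so A = 1.
Conserve atomic number: 2 + 1 = 2 + Z, so Z = 1.
A = 1 and Z = 1 is H-1 — a proton.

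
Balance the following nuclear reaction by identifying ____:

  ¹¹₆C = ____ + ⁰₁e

Conserve mass number: 11 = A + 0, so A = 11.
Conserve atomic number: 6 = Z + 1, so Z = 5.
Z = 5 is boron, so the species is ¹¹₅B.

B-11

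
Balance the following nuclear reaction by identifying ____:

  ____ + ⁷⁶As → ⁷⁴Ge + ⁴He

Conserve mass number: A + 76 = 74 + 4, so A = 2.
Conserve atomic number: Z + 33 = 32 + 2, so Z = 1.
A = 2 and Z = 1 is ²H — a deuteron.

deuteron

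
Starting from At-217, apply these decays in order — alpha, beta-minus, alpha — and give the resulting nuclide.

Pb-209

Start: (A, Z) = (217, 85).
After α: (213, 83).
After β⁻: (213, 84).
After α: (209, 82).
Z = 82 is lead.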